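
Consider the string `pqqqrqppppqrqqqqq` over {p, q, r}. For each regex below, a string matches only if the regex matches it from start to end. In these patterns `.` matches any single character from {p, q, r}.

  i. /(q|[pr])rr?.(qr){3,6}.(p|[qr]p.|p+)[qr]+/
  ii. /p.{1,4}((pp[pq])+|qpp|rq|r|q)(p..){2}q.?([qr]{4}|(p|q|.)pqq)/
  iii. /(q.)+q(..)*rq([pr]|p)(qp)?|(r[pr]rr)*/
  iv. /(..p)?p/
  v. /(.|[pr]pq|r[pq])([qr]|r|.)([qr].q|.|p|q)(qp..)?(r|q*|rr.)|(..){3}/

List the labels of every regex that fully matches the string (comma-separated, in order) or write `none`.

ii

i → no match
ii → match
iii → no match
iv → no match — must end with `p`
v → no match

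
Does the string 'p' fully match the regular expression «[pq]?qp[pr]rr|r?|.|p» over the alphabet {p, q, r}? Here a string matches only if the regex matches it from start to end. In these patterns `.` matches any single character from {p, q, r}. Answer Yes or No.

Yes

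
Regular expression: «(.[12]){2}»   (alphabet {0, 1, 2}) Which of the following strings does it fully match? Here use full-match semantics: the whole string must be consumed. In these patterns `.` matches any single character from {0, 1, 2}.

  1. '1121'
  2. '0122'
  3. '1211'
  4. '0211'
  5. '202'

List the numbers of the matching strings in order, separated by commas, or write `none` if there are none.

1. '1121' → match
2. '0122' → match
3. '1211' → match
4. '0211' → match
5. '202' → no match

1, 2, 3, 4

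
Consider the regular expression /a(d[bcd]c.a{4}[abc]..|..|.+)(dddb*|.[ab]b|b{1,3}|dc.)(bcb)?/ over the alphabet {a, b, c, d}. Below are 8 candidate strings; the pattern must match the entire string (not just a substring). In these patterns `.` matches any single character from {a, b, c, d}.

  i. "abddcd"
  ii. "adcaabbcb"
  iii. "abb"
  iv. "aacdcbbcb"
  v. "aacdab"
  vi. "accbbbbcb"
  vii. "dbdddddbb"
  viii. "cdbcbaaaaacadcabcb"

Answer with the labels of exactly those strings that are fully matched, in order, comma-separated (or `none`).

i → match
ii → match
iii → match
iv → match
v → match
vi → match
vii → no match — must start with "a"
viii → no match — must start with "a"

i, ii, iii, iv, v, vi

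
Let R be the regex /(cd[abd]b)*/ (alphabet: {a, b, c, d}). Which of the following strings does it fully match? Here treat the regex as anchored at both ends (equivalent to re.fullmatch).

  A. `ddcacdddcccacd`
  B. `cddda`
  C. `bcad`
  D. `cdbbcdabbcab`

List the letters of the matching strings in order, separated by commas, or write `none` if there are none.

A → no match
B → no match
C → no match
D → no match

none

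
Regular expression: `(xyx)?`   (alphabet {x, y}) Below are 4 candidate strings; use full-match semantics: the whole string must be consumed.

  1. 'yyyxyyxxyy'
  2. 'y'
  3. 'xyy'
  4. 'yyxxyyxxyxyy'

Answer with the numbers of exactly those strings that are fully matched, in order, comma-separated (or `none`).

1 → no match
2 → no match
3 → no match
4 → no match

none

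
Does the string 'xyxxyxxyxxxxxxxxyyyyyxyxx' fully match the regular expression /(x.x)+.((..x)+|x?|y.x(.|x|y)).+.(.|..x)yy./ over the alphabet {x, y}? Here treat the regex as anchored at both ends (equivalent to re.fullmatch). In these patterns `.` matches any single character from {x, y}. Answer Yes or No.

No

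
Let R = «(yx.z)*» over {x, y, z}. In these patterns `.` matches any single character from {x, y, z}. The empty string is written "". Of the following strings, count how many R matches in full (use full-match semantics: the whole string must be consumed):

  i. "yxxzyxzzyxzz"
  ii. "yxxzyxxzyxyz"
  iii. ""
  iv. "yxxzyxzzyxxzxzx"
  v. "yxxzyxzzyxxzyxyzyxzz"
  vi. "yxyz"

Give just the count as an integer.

i → match
ii → match
iii → match
iv → no match
v → match
vi → match
Total matched: 5

5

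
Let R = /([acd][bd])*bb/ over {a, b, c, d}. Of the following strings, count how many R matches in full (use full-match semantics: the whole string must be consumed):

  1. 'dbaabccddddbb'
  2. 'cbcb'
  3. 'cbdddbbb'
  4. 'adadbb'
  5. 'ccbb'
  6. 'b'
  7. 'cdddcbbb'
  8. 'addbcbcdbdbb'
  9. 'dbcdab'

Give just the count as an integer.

1 → no match
2 → no match — must end with 'bb'
3 → match
4 → match
5 → no match
6 → no match — must end with 'bb'
7 → match
8 → no match
9 → no match — must end with 'bb'
Total matched: 3

3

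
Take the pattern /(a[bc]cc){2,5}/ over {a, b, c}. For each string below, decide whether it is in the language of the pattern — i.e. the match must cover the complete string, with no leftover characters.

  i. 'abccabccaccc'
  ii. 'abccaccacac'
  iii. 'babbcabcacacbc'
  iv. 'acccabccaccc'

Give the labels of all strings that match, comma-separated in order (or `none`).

i → match
ii → no match — must end with 'cc'
iii → no match — must start with 'a'
iv → match

i, iv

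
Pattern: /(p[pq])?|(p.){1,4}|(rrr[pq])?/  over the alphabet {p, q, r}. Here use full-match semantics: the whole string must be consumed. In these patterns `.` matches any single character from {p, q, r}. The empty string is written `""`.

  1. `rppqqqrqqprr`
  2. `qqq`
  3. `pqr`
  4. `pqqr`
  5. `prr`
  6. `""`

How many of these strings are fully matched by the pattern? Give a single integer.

1 → no match
2 → no match
3 → no match
4 → no match
5 → no match
6 → match
Total matched: 1

1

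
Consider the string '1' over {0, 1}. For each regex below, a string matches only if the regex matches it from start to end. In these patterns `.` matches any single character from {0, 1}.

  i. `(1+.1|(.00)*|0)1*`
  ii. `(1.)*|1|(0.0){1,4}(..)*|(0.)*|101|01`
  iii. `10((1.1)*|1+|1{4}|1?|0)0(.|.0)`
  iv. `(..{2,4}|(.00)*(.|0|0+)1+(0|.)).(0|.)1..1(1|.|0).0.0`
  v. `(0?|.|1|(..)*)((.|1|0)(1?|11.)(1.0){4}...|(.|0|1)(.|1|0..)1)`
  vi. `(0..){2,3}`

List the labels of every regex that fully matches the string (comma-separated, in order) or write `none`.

i → match
ii → match
iii → no match — must start with '10'
iv → no match — must end with '0'
v → no match
vi → no match — must start with '0'

i, ii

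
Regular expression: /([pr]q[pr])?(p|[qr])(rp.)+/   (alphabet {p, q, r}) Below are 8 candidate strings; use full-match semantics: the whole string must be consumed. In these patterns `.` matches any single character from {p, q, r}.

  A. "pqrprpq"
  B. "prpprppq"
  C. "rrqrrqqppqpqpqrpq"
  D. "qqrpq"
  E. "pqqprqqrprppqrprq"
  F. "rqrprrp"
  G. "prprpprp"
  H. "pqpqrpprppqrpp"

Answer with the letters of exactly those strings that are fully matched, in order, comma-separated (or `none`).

A → match
B → no match
C → no match
D → no match
E → no match
F → no match
G → no match
H → no match

A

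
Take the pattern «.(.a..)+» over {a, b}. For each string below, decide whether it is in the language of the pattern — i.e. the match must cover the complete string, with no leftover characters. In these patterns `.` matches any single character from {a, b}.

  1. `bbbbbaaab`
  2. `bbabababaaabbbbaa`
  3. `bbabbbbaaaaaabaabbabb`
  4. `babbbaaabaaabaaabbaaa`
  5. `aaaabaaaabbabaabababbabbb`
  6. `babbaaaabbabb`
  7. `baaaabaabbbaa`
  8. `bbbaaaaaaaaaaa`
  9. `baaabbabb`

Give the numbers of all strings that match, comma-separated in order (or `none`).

1 → no match
2 → no match
3 → no match
4 → no match
5 → no match
6 → no match
7 → no match
8 → no match
9 → match

9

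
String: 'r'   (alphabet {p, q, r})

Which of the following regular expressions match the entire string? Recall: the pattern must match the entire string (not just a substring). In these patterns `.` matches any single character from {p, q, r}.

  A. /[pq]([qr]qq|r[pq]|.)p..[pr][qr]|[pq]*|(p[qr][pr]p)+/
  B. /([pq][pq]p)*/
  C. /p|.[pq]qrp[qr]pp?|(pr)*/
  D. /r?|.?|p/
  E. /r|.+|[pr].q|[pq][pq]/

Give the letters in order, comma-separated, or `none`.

A → no match
B → no match
C → no match
D → match
E → match

D, E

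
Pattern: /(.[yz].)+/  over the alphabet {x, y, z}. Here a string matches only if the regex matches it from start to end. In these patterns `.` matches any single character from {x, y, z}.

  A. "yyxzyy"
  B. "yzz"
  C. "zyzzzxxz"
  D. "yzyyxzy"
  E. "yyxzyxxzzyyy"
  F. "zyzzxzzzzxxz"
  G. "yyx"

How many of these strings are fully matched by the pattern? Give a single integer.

A → match
B → match
C → no match
D → no match
E → match
F → no match
G → match
Total matched: 4

4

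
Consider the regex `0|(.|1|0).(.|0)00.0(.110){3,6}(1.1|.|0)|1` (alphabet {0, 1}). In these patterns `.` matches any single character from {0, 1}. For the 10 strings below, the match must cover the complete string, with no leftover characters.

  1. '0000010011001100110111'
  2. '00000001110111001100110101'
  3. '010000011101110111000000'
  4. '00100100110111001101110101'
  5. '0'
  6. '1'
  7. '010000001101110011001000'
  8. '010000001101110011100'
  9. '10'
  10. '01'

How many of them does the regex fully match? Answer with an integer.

1 → match
2 → match
3 → no match
4 → match
5 → match
6 → match
7 → no match
8 → no match
9 → no match
10 → no match
Total matched: 5

5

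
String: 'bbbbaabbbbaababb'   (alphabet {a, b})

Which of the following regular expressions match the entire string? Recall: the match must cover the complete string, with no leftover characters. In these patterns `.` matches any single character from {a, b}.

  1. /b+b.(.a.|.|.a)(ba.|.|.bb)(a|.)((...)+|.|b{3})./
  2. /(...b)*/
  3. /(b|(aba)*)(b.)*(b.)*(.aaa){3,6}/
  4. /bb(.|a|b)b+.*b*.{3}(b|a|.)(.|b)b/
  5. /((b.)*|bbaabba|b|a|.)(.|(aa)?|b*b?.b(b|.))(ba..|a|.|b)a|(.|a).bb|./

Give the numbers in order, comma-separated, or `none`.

1, 4

1 → match
2 → no match
3 → no match — must end with 'aaa'
4 → match
5 → no match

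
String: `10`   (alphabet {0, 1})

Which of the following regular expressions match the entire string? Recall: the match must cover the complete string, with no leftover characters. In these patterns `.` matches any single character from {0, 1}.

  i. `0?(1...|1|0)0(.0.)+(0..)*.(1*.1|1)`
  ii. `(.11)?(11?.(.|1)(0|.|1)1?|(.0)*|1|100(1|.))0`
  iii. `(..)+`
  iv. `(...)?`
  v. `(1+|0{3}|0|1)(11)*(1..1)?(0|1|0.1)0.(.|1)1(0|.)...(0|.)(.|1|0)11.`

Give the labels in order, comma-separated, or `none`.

i → no match — must end with `1`
ii → match
iii → match
iv → no match
v → no match

ii, iii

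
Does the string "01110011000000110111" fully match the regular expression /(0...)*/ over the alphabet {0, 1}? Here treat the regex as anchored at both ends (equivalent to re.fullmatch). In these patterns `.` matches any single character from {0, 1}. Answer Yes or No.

Yes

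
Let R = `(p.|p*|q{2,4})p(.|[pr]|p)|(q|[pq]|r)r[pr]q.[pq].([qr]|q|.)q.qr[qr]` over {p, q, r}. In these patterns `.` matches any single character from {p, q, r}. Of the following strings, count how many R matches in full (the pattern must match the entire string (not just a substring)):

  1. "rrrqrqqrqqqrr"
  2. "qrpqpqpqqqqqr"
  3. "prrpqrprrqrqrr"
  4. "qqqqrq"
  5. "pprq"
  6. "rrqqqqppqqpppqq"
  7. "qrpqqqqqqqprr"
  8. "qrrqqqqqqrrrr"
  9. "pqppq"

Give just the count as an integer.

1 → match
2 → no match
3 → no match
4 → no match
5 → no match
6 → no match
7 → no match
8 → no match
9 → no match
Total matched: 1

1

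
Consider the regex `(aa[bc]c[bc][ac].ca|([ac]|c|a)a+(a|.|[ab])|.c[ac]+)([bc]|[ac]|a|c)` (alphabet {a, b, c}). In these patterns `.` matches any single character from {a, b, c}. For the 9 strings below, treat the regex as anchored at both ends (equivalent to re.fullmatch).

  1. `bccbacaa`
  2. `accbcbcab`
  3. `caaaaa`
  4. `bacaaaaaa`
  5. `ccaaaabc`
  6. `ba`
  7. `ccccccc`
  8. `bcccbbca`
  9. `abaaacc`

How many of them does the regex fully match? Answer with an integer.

1 → no match
2 → no match
3 → match
4 → no match
5 → no match
6 → no match
7 → match
8 → no match
9 → no match
Total matched: 2

2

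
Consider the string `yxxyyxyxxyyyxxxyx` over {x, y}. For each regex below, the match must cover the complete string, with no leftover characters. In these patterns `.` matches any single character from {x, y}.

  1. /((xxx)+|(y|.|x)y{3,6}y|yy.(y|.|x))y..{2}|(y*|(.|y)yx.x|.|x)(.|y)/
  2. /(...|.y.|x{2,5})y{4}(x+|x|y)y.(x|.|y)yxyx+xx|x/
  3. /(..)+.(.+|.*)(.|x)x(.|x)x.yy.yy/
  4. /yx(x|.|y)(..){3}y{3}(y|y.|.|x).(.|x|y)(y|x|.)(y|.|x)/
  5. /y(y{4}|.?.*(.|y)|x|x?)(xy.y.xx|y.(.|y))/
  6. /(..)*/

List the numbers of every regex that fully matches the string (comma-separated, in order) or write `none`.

1 → no match
2 → no match
3 → no match — must end with `yy`
4 → match
5 → no match
6 → no match

4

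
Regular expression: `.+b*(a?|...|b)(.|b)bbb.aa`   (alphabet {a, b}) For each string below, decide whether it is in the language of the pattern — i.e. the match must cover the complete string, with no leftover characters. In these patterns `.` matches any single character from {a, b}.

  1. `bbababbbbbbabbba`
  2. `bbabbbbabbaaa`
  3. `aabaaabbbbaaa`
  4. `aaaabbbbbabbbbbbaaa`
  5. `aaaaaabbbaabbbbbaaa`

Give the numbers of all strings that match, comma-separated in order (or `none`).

3, 4, 5

1 → no match — must end with `aa`
2 → no match
3 → match
4 → match
5 → match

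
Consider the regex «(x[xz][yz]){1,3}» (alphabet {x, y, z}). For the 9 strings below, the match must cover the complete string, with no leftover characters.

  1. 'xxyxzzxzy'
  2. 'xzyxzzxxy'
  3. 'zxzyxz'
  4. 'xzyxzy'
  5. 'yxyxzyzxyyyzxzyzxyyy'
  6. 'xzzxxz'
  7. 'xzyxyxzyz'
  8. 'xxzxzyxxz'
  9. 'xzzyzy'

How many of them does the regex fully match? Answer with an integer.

5

1 → match
2 → match
3 → no match — must start with 'x'
4 → match
5 → no match — must start with 'x'
6 → match
7 → no match
8 → match
9 → no match
Total matched: 5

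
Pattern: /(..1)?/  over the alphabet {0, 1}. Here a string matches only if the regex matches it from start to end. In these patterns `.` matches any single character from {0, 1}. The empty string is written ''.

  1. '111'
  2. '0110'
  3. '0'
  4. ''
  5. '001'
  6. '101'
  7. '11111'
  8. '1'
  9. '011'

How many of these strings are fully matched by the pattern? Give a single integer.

1 → match
2 → no match
3 → no match
4 → match
5 → match
6 → match
7 → no match
8 → no match
9 → match
Total matched: 5

5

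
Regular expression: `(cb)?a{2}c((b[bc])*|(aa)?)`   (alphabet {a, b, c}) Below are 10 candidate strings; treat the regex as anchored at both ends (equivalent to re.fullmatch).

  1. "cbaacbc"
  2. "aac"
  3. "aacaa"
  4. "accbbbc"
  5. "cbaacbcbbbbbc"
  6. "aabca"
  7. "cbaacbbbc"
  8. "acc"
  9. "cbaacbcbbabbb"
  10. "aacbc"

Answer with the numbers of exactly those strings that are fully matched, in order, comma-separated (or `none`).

1 → match
2 → match
3 → match
4 → no match
5 → match
6 → no match
7 → match
8 → no match
9 → no match
10 → match

1, 2, 3, 5, 7, 10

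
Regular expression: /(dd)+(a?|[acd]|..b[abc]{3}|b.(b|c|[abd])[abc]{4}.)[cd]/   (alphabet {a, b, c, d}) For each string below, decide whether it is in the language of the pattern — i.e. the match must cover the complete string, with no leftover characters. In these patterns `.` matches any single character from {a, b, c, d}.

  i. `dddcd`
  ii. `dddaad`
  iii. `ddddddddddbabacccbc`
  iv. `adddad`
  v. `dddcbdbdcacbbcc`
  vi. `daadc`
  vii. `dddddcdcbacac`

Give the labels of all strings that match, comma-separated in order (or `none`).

i → no match
ii → no match
iii → match
iv → no match — must start with `dd`
v → no match
vi → no match — must start with `dd`
vii → no match

iii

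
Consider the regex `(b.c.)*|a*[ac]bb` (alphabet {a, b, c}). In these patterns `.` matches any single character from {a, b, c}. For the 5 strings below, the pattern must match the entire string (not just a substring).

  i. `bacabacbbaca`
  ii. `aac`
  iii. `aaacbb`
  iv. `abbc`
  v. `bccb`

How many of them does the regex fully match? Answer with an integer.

i → match
ii → no match
iii → match
iv → no match
v → match
Total matched: 3

3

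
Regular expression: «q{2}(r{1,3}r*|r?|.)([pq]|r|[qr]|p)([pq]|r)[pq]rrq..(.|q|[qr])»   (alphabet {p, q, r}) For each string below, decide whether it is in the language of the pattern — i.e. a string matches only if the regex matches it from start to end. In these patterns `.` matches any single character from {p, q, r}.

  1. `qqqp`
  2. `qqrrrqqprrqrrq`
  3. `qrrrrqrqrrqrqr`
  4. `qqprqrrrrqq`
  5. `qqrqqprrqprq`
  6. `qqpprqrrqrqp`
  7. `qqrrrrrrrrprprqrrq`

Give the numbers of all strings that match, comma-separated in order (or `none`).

1 → no match
2 → match
3 → no match
4 → no match
5 → match
6 → match
7 → no match

2, 5, 6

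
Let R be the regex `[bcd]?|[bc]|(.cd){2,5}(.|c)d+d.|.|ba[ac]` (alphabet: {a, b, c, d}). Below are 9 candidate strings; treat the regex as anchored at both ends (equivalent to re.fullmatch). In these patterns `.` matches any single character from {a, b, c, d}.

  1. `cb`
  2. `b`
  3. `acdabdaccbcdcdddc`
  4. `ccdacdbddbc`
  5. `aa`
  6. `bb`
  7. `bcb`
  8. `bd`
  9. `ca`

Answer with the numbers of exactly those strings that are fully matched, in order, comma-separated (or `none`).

1. `cb` → no match
2. `b` → match
3 → no match
4. `ccdacdbddbc` → no match
5. `aa` → no match
6. `bb` → no match
7. `bcb` → no match
8. `bd` → no match
9. `ca` → no match

2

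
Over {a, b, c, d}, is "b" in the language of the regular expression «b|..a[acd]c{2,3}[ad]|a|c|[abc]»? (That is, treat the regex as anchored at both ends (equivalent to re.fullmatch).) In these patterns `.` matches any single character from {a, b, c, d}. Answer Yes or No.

Yes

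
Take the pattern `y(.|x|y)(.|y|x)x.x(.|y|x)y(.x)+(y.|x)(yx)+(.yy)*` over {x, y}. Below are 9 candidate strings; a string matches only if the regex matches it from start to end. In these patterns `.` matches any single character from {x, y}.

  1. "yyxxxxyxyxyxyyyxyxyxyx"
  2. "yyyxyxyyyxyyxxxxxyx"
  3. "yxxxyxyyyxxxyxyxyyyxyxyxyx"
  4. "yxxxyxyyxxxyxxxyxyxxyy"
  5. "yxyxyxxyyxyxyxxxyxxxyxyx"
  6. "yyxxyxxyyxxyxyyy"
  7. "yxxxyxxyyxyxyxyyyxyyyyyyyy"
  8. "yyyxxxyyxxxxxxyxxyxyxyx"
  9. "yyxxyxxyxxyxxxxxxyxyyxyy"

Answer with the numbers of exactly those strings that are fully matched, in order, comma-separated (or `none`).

3, 5, 6, 7, 8

1 → no match
2 → no match
3 → match
4 → no match
5 → match
6 → match
7 → match
8 → match
9 → no match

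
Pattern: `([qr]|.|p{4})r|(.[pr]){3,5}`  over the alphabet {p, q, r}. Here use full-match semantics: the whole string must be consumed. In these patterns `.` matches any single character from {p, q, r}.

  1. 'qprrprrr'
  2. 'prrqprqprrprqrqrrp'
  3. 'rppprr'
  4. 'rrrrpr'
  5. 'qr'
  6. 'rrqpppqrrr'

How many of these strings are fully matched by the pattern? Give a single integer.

1 → match
2 → no match
3 → match
4 → match
5 → match
6 → match
Total matched: 5

5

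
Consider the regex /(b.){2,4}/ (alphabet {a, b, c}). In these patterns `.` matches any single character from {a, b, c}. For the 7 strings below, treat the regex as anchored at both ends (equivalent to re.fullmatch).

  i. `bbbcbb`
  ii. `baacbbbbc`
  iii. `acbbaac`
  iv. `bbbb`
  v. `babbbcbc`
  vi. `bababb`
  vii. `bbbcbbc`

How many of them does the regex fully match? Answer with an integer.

i → match
ii → no match
iii → no match — must start with `b`
iv → match
v → match
vi → match
vii → no match
Total matched: 4

4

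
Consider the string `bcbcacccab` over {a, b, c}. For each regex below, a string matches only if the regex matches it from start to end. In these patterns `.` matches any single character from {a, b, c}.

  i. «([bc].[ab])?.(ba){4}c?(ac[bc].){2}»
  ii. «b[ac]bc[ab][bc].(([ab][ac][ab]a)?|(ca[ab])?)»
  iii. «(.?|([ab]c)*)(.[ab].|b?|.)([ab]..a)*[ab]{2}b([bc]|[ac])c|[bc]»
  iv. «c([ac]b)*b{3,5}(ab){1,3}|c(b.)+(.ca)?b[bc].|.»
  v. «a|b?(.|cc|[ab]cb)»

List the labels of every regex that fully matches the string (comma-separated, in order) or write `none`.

i → no match
ii → match
iii → no match
iv → no match
v → no match

ii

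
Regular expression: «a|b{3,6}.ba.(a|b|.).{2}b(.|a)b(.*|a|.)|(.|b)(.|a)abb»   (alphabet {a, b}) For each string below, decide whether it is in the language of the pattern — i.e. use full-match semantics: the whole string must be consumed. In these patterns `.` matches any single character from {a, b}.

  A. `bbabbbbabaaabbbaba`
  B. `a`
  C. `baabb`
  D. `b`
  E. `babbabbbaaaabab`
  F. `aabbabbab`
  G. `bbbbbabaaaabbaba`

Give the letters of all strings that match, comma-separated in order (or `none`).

A → no match
B. `a` → match
C. `baabb` → match
D. `b` → no match
E → no match
F. `aabbabbab` → no match
G → match

B, C, G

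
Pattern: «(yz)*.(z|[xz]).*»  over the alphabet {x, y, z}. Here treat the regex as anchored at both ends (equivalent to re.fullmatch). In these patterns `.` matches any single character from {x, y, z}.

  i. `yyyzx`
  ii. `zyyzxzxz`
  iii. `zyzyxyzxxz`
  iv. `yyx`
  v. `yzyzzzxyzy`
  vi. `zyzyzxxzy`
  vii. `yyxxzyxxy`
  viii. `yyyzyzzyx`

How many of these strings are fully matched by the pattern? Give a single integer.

i. `yyyzx` → no match
ii. `zyyzxzxz` → no match
iii. `zyzyxyzxxz` → no match
iv. `yyx` → no match
v. `yzyzzzxyzy` → match
vi. `zyzyzxxzy` → no match
vii. `yyxxzyxxy` → no match
viii. `yyyzyzzyx` → no match
Total matched: 1

1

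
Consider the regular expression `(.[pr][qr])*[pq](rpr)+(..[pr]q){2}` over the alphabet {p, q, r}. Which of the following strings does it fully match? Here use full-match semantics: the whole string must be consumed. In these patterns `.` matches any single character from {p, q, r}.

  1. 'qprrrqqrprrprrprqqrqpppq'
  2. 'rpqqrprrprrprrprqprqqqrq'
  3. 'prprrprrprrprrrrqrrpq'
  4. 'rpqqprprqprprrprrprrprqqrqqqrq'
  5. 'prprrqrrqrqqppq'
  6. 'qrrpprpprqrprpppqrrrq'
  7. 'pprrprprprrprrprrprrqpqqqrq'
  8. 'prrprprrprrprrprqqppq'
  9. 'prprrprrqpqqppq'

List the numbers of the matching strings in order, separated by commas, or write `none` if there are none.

1, 2, 3, 4, 6, 7, 8, 9

1 → match
2 → match
3 → match
4 → match
5 → no match
6 → match
7 → match
8 → match
9 → match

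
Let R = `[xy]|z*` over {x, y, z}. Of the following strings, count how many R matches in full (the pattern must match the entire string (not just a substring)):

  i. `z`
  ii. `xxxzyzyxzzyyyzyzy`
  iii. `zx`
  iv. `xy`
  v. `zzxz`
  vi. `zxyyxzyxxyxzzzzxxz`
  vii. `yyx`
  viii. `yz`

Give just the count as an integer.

1

i → match
ii → no match
iii → no match
iv → no match
v → no match
vi → no match
vii → no match
viii → no match
Total matched: 1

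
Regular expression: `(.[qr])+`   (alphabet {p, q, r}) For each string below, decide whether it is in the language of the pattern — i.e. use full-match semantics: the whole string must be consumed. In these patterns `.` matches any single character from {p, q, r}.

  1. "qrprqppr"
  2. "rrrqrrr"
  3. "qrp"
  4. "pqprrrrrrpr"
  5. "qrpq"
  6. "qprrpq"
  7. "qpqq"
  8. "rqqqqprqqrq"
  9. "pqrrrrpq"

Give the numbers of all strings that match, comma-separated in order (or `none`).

5, 9

1 → no match
2 → no match
3 → no match
4 → no match
5 → match
6 → no match
7 → no match
8 → no match
9 → match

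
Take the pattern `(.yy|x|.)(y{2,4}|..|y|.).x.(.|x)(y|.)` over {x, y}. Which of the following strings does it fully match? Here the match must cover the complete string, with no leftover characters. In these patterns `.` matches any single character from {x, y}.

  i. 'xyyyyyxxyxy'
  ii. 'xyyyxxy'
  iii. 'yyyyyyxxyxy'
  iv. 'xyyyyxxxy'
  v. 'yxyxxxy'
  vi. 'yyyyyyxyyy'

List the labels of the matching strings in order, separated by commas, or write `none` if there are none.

i → match
ii → no match
iii → match
iv → match
v → match
vi → match

i, iii, iv, v, vi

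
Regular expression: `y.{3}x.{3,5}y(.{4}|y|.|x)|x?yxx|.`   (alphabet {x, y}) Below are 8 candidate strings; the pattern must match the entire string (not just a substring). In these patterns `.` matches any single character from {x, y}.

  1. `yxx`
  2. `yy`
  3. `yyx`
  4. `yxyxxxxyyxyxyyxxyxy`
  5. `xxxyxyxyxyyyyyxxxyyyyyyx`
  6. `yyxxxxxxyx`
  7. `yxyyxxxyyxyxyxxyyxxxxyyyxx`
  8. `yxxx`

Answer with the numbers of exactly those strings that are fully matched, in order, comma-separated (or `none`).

1 → match
2 → no match
3 → no match
4 → no match
5 → no match
6 → match
7 → no match
8 → no match

1, 6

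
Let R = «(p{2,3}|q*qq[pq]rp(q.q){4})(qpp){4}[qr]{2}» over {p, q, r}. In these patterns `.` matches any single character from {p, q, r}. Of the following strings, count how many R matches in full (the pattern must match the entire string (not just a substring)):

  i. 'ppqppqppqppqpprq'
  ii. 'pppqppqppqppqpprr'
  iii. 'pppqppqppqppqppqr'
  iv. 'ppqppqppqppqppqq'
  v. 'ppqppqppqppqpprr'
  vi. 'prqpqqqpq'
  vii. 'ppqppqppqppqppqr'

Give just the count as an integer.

i → match
ii → match
iii → match
iv → match
v → match
vi → no match
vii → match
Total matched: 6

6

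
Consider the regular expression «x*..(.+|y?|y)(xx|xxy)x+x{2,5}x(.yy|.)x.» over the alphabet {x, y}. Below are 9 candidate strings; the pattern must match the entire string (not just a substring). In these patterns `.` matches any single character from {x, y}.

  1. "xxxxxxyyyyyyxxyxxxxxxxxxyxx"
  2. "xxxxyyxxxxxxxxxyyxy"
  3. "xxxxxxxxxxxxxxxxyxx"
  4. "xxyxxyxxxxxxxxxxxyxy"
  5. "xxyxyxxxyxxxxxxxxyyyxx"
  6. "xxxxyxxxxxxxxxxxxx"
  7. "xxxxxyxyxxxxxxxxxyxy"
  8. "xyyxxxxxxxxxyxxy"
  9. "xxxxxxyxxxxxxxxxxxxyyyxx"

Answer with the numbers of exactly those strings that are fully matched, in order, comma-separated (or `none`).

1, 2, 3, 4, 5, 6, 7, 9

1 → match
2 → match
3 → match
4 → match
5 → match
6 → match
7 → match
8 → no match
9 → match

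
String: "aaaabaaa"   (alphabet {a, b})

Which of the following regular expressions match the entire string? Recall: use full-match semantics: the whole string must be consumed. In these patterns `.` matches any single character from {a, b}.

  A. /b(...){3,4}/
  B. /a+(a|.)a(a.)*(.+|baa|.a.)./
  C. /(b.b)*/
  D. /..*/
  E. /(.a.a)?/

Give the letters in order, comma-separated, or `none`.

B, D

A → no match — must start with "b"
B → match
C → no match
D → match
E → no match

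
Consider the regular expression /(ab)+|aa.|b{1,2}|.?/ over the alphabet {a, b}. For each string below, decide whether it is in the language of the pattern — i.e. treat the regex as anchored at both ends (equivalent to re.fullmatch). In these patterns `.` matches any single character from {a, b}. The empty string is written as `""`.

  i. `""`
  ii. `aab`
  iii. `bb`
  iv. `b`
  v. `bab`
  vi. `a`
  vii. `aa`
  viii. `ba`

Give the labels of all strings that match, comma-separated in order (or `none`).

i, ii, iii, iv, vi

i. `""` → match
ii. `aab` → match
iii. `bb` → match
iv. `b` → match
v. `bab` → no match
vi. `a` → match
vii. `aa` → no match
viii. `ba` → no match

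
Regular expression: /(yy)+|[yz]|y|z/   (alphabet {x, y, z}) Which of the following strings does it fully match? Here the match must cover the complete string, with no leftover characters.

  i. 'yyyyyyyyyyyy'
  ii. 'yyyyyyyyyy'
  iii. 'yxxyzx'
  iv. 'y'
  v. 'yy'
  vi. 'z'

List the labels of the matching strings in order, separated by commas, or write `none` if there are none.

i → match
ii → match
iii → no match
iv → match
v → match
vi → match

i, ii, iv, v, vi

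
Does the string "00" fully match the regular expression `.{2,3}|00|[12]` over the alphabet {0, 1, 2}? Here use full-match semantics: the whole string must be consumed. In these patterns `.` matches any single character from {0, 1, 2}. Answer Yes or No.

Yes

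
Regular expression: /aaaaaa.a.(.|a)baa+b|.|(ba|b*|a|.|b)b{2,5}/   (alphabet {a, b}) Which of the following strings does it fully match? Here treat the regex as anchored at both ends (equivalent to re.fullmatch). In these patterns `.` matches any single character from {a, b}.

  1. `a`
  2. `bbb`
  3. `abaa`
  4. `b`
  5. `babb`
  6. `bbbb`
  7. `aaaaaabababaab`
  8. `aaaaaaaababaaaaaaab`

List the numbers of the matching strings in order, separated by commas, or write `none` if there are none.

1 → match
2 → match
3 → no match
4 → match
5 → match
6 → match
7 → match
8 → match

1, 2, 4, 5, 6, 7, 8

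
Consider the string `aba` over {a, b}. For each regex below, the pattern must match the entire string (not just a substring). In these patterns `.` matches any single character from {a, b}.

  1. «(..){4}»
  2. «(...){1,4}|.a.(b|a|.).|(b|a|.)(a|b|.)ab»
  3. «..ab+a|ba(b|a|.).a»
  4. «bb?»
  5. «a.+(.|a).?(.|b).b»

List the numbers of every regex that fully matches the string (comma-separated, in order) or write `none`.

2

1 → no match
2 → match
3 → no match
4 → no match — must start with `b`
5 → no match — must end with `b`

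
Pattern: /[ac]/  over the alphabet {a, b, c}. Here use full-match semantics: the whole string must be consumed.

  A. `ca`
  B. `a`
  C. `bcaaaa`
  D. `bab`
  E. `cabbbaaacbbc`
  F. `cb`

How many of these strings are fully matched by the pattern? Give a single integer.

A → no match
B → match
C → no match
D → no match
E → no match
F → no match
Total matched: 1

1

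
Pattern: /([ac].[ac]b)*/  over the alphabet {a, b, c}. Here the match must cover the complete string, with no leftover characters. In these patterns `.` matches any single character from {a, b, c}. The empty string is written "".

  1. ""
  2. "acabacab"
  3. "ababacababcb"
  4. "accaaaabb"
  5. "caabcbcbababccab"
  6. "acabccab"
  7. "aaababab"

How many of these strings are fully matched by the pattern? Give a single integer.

1. "" → match
2. "acabacab" → match
3. "ababacababcb" → match
4. "accaaaabb" → no match
5 → match
6. "acabccab" → match
7. "aaababab" → match
Total matched: 6

6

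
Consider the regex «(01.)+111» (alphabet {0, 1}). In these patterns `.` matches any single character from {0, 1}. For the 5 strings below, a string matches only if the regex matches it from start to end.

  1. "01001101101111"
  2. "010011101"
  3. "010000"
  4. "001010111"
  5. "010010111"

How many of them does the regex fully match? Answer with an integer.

1

1 → no match
2 → no match — must end with "111"
3 → no match — must end with "111"
4 → no match — must start with "01"
5 → match
Total matched: 1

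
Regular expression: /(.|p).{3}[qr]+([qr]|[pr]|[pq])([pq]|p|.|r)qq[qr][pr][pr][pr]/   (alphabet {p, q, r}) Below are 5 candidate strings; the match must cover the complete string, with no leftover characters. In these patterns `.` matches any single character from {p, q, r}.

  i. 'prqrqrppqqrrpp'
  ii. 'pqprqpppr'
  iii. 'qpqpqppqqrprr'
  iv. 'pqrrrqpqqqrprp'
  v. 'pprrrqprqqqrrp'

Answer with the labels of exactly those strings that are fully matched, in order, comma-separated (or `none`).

i, iii, iv, v

i → match
ii → no match
iii → match
iv → match
v → match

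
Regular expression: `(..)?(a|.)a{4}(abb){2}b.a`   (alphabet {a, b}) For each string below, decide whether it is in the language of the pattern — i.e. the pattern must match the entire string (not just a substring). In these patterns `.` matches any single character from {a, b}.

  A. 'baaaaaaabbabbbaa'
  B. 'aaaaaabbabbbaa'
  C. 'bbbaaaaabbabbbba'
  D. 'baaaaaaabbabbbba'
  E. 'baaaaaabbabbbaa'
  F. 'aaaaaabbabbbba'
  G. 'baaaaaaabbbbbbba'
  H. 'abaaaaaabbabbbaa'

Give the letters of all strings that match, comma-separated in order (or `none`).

A, B, C, D, F, H

A → match
B → match
C → match
D → match
E → no match
F → match
G → no match
H → match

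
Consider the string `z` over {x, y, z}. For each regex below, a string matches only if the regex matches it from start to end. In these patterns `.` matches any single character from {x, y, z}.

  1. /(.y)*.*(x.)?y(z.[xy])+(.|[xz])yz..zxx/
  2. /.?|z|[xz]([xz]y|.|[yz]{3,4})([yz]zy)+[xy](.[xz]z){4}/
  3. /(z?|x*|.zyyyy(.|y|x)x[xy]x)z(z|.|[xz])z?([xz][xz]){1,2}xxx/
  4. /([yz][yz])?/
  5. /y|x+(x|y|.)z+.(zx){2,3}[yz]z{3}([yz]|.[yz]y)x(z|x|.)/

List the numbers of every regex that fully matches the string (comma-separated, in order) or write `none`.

2

1 → no match — must end with `zxx`
2 → match
3 → no match — must end with `xxx`
4 → no match
5 → no match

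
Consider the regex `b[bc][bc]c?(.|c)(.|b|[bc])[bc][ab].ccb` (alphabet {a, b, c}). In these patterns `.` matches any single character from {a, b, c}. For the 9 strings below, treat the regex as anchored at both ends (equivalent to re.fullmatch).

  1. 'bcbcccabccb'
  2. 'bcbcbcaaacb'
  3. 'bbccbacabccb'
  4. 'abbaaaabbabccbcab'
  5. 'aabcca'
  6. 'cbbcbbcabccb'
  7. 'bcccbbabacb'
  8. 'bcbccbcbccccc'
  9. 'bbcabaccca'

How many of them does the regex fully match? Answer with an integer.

2

1. 'bcbcccabccb' → match
2. 'bcbcbcaaacb' → no match — must end with 'ccb'
3. 'bbccbacabccb' → match
4 → no match — must start with 'b'
5. 'aabcca' → no match — must start with 'b'
6. 'cbbcbbcabccb' → no match — must start with 'b'
7. 'bcccbbabacb' → no match — must end with 'ccb'
8 → no match — must end with 'ccb'
9. 'bbcabaccca' → no match — must end with 'ccb'
Total matched: 2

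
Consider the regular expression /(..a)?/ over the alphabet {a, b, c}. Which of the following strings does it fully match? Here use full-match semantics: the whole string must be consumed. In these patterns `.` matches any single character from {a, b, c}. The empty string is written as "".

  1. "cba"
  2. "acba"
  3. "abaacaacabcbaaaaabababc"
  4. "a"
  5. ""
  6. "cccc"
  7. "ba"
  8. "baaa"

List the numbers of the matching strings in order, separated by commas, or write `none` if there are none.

1, 5

1. "cba" → match
2. "acba" → no match
3 → no match
4. "a" → no match
5. "" → match
6. "cccc" → no match
7. "ba" → no match
8. "baaa" → no match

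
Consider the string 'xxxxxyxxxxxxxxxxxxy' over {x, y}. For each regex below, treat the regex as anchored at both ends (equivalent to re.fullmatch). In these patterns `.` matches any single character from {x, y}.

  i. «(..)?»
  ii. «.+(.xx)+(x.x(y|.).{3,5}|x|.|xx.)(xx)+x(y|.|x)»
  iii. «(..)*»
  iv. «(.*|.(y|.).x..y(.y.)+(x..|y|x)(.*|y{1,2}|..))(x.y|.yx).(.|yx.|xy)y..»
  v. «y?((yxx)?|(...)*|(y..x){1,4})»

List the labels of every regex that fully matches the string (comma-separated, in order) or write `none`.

i → no match
ii → match
iii → no match
iv → no match
v → no match

ii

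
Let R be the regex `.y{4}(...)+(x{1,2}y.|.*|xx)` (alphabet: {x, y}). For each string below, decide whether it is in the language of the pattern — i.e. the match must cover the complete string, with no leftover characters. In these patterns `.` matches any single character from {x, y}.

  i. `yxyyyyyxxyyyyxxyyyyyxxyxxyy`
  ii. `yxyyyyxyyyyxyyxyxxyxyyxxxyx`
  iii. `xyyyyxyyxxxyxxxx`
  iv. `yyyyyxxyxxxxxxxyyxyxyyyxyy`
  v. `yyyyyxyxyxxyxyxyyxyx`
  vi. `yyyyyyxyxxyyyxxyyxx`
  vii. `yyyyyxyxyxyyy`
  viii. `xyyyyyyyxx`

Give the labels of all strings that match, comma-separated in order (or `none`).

iii, iv, v, vi, vii, viii

i → no match
ii → no match
iii → match
iv → match
v → match
vi → match
vii → match
viii → match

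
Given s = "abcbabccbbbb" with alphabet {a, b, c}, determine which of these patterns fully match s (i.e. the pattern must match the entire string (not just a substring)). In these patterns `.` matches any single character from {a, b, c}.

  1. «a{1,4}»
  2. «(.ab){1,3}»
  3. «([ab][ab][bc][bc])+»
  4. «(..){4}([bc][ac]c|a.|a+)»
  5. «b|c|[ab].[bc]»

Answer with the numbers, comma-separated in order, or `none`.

3

1 → no match — must end with "a"
2 → no match — must end with "ab"
3 → match
4 → no match
5 → no match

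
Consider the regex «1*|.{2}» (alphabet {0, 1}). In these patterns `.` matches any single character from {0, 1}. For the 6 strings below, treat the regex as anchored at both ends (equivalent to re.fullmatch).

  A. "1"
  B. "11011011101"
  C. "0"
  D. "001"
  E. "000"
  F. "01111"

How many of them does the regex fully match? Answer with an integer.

1

A → match
B → no match
C → no match
D → no match
E → no match
F → no match
Total matched: 1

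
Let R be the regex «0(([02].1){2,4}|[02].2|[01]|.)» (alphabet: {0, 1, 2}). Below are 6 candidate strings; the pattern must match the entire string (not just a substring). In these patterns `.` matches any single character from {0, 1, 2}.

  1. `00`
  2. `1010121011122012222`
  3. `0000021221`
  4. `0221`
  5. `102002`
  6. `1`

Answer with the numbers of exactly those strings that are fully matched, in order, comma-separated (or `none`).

1

1 → match
2 → no match — must start with `0`
3 → no match
4 → no match
5 → no match — must start with `0`
6 → no match — must start with `0`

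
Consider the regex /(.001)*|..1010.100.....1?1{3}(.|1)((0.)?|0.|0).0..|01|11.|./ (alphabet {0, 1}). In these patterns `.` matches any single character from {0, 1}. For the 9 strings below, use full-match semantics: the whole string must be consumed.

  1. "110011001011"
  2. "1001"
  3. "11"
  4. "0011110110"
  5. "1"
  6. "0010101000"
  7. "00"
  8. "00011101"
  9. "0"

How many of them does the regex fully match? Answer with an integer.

1 → no match
2 → match
3 → no match
4 → no match
5 → match
6 → no match
7 → no match
8 → no match
9 → match
Total matched: 3

3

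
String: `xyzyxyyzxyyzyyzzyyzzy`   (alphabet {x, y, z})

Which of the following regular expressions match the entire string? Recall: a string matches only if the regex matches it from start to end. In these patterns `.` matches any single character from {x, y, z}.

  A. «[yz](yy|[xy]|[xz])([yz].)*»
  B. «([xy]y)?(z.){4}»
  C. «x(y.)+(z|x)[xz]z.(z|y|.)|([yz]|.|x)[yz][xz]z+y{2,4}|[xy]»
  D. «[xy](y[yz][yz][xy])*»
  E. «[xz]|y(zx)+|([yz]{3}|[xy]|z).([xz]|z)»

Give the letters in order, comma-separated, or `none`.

D

A → no match
B → no match
C → no match
D → match
E → no match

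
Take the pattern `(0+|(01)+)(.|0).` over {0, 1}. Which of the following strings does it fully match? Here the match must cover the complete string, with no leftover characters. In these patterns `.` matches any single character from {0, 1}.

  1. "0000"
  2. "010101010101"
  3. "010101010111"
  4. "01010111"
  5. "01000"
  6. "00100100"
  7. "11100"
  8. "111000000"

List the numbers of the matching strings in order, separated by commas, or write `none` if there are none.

1, 2, 3, 4

1 → match
2 → match
3 → match
4 → match
5 → no match
6 → no match
7 → no match
8 → no match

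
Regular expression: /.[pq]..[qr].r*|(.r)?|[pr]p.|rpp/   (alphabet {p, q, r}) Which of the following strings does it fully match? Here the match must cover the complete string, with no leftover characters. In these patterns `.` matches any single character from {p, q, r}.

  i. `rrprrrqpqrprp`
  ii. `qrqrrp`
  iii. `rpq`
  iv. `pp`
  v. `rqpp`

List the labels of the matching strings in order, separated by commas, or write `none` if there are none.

iii

i → no match
ii → no match
iii → match
iv → no match
v → no match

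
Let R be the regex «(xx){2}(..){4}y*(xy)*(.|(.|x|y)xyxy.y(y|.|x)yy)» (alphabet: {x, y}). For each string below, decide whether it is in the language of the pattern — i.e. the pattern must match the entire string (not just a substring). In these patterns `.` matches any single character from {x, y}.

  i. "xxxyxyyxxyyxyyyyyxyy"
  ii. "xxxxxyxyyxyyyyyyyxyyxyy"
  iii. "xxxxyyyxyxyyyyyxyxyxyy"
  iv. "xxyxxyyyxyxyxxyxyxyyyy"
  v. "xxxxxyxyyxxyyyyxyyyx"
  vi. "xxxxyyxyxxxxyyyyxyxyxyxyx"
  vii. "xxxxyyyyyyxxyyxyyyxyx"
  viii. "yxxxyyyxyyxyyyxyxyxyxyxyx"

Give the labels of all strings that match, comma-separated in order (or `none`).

i → no match
ii → no match
iii → match
iv → no match
v → no match
vi → match
vii → no match
viii → no match — must start with "xx"

iii, vi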